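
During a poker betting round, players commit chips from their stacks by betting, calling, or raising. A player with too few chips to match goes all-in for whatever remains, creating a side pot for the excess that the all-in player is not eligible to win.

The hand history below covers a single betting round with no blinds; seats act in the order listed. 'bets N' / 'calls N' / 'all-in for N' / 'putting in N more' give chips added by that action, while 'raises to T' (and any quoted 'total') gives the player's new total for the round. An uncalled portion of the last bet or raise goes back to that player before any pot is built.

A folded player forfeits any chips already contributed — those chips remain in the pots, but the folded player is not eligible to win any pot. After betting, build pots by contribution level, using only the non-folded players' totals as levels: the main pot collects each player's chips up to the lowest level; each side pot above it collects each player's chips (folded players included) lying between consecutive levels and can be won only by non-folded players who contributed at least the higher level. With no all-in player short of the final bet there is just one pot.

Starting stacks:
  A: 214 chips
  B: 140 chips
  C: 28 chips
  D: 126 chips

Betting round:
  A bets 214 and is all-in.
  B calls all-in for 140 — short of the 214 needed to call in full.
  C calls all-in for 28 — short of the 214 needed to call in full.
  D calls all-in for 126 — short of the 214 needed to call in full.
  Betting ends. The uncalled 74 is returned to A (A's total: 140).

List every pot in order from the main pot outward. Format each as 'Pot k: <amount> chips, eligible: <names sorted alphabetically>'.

Contributions (after 74 returned to A): A=140, B=140, C=28, D=126
Pot levels (distinct totals of non-folded players): 28, 126, 140
Layer 1-28: 28 each from A, B, C, D = 28*4 = 112 chips; eligible A, B, C, D
Layer 29-126: 98 each from A, B, D = 98*3 = 294 chips; eligible A, B, D
Layer 127-140: 14 each from A, B = 14*2 = 28 chips; eligible A, B

Pot 1: 112 chips, eligible: A, B, C, D
Pot 2: 294 chips, eligible: A, B, D
Pot 3: 28 chips, eligible: A, B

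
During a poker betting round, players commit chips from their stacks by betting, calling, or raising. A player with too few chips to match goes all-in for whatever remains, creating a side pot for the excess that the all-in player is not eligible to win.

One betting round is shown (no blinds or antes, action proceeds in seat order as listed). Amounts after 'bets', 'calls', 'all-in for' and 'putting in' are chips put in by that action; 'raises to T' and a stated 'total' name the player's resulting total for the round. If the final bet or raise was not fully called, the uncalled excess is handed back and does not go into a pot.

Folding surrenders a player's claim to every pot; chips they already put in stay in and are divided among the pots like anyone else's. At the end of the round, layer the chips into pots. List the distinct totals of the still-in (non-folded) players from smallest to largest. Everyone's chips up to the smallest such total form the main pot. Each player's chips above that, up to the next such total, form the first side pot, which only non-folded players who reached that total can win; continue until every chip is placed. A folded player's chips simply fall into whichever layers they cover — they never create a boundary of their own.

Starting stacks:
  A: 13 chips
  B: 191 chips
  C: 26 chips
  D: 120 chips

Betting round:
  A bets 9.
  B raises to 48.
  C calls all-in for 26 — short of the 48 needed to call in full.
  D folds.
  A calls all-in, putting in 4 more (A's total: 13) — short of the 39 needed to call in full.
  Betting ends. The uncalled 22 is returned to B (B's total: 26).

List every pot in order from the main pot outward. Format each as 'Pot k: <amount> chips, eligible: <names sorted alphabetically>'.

Contributions (after 22 returned to B): A=13, B=26, C=26
Folded: D
Pot levels (distinct totals of non-folded players): 13, 26
Layer 1-13: 13 each from A, B, C = 13*3 = 39 chips; eligible A, B, C
Layer 14-26: 13 each from B, C = 13*2 = 26 chips; eligible B, C

Pot 1: 39 chips, eligible: A, B, C
Pot 2: 26 chips, eligible: B, C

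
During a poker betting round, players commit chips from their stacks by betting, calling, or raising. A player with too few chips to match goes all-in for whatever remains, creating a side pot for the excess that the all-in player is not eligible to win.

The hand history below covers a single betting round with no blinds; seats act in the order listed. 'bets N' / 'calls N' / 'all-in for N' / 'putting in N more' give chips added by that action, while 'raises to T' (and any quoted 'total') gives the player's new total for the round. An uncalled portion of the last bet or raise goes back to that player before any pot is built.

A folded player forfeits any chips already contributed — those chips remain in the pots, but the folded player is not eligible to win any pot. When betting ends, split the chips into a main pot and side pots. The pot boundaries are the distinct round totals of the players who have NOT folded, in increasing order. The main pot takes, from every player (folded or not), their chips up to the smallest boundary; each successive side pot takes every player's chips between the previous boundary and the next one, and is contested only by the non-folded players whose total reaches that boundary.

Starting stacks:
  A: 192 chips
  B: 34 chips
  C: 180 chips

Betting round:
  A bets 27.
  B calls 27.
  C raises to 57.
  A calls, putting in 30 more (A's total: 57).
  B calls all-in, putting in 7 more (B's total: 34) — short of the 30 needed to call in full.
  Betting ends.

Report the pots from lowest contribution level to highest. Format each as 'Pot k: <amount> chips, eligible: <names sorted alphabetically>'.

Contributions: A=57, B=34, C=57
Pot levels (distinct totals of non-folded players): 34, 57
Layer 1-34: 34 each from A, B, C = 34*3 = 102 chips; eligible A, B, C
Layer 35-57: 23 each from A, C = 23*2 = 46 chips; eligible A, C

Pot 1: 102 chips, eligible: A, B, C
Pot 2: 46 chips, eligible: A, C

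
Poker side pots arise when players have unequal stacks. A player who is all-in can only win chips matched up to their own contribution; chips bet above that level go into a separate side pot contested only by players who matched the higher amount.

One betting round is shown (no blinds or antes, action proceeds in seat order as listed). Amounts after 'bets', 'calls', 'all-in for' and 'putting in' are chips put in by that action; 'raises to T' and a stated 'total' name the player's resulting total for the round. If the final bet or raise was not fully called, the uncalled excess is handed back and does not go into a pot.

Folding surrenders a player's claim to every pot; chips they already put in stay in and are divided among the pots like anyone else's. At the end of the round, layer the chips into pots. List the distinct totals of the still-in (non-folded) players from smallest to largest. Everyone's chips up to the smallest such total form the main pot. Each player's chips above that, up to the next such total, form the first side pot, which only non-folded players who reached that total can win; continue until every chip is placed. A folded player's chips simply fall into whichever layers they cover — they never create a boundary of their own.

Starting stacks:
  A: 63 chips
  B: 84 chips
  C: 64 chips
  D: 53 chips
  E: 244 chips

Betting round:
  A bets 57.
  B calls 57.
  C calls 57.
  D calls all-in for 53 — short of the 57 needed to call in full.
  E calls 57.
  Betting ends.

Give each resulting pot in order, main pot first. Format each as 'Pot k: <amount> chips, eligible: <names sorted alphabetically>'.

Contributions: A=57, B=57, C=57, D=53, E=57
Pot levels (distinct totals of non-folded players): 53, 57
Layer 1-53: 53 each from A, B, C, D, E = 53*5 = 265 chips; eligible A, B, C, D, E
Layer 54-57: 4 each from A, B, C, E = 4*4 = 16 chips; eligible A, B, C, E

Pot 1: 265 chips, eligible: A, B, C, D, E
Pot 2: 16 chips, eligible: A, B, C, E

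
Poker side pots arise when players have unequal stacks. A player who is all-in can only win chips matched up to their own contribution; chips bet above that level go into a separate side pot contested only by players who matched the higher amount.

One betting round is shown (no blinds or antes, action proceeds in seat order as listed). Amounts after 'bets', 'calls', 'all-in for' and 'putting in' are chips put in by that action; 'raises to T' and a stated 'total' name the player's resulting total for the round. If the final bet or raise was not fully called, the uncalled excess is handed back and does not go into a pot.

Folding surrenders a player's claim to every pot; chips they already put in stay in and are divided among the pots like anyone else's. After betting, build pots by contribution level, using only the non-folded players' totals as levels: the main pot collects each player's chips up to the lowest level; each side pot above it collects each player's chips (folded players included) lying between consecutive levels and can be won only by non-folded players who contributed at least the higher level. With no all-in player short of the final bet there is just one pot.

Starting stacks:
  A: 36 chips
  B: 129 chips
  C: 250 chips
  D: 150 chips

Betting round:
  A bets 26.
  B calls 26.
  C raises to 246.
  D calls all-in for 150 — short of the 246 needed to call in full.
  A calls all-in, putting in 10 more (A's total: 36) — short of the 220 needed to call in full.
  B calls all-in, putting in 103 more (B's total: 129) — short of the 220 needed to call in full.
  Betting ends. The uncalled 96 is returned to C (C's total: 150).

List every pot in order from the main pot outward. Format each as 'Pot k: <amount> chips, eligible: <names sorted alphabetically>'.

Pot 1: 144 chips, eligible: A, B, C, D
Pot 2: 279 chips, eligible: B, C, D
Pot 3: 42 chips, eligible: C, D

Derivation:
Contributions (after 96 returned to C): A=36, B=129, C=150, D=150
Pot levels (distinct totals of non-folded players): 36, 129, 150
Layer 1-36: 36 each from A, B, C, D = 36*4 = 144 chips; eligible A, B, C, D
Layer 37-129: 93 each from B, C, D = 93*3 = 279 chips; eligible B, C, D
Layer 130-150: 21 each from C, D = 21*2 = 42 chips; eligible C, D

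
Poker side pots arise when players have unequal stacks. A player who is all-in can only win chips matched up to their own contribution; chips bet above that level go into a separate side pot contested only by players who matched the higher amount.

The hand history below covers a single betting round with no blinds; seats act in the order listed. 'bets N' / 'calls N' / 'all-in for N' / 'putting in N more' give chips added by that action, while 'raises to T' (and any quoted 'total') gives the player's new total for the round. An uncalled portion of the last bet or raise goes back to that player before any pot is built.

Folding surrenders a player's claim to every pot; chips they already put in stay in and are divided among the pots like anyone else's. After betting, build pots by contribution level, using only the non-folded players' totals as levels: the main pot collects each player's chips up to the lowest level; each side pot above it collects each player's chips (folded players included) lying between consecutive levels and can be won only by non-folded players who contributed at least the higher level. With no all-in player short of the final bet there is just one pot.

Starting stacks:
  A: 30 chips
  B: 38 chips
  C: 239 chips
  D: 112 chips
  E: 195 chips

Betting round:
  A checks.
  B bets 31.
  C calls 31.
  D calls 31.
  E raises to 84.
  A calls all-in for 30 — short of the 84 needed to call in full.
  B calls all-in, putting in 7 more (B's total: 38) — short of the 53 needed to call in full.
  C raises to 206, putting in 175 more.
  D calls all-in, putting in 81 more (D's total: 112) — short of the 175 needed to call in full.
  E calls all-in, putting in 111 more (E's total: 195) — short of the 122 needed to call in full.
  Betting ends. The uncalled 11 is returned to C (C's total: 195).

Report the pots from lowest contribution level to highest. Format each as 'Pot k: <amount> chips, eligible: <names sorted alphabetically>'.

Pot 1: 150 chips, eligible: A, B, C, D, E
Pot 2: 32 chips, eligible: B, C, D, E
Pot 3: 222 chips, eligible: C, D, E
Pot 4: 166 chips, eligible: C, E

Derivation:
Contributions (after 11 returned to C): A=30, B=38, C=195, D=112, E=195
Pot levels (distinct totals of non-folded players): 30, 38, 112, 195
Layer 1-30: 30 each from A, B, C, D, E = 30*5 = 150 chips; eligible A, B, C, D, E
Layer 31-38: 8 each from B, C, D, E = 8*4 = 32 chips; eligible B, C, D, E
Layer 39-112: 74 each from C, D, E = 74*3 = 222 chips; eligible C, D, E
Layer 113-195: 83 each from C, E = 83*2 = 166 chips; eligible C, E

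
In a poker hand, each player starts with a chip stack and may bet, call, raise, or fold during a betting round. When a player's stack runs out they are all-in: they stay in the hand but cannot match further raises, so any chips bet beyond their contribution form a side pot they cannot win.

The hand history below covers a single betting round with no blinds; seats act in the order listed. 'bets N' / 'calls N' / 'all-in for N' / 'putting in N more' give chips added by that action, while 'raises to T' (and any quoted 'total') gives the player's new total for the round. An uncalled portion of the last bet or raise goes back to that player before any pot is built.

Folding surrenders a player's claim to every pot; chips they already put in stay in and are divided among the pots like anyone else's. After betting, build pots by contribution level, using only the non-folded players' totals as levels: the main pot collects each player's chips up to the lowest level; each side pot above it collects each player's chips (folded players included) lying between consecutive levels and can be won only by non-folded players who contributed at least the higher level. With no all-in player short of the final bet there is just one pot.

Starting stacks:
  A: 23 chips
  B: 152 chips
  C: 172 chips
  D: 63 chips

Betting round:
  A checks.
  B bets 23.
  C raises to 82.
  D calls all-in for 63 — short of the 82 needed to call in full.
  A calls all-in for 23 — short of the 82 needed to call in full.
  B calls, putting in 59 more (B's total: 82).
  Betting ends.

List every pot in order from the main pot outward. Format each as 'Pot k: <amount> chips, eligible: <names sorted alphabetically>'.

Pot 1: 92 chips, eligible: A, B, C, D
Pot 2: 120 chips, eligible: B, C, D
Pot 3: 38 chips, eligible: B, C

Derivation:
Contributions: A=23, B=82, C=82, D=63
Pot levels (distinct totals of non-folded players): 23, 63, 82
Layer 1-23: 23 each from A, B, C, D = 23*4 = 92 chips; eligible A, B, C, D
Layer 24-63: 40 each from B, C, D = 40*3 = 120 chips; eligible B, C, D
Layer 64-82: 19 each from B, C = 19*2 = 38 chips; eligible B, C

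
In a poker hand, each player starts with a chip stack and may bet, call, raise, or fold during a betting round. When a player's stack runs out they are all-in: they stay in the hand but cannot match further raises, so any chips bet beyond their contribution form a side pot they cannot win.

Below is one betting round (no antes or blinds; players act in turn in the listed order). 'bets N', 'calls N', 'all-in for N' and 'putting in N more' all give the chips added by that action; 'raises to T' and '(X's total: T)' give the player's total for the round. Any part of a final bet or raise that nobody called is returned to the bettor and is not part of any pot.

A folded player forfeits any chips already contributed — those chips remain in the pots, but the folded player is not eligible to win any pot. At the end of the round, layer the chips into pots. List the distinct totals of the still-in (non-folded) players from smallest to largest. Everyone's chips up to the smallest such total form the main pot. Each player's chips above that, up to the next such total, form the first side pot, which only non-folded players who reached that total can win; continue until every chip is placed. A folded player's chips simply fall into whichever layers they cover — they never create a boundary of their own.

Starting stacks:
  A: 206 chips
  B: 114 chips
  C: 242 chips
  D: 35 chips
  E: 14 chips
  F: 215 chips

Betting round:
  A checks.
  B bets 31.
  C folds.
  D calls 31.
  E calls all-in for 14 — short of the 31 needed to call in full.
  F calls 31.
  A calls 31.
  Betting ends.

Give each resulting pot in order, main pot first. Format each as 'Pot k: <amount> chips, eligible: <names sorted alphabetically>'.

Pot 1: 70 chips, eligible: A, B, D, E, F
Pot 2: 68 chips, eligible: A, B, D, F

Derivation:
Contributions: A=31, B=31, D=31, E=14, F=31
Folded: C
Pot levels (distinct totals of non-folded players): 14, 31
Layer 1-14: 14 each from A, B, D, E, F = 14*5 = 70 chips; eligible A, B, D, E, F
Layer 15-31: 17 each from A, B, D, F = 17*4 = 68 chips; eligible A, B, D, F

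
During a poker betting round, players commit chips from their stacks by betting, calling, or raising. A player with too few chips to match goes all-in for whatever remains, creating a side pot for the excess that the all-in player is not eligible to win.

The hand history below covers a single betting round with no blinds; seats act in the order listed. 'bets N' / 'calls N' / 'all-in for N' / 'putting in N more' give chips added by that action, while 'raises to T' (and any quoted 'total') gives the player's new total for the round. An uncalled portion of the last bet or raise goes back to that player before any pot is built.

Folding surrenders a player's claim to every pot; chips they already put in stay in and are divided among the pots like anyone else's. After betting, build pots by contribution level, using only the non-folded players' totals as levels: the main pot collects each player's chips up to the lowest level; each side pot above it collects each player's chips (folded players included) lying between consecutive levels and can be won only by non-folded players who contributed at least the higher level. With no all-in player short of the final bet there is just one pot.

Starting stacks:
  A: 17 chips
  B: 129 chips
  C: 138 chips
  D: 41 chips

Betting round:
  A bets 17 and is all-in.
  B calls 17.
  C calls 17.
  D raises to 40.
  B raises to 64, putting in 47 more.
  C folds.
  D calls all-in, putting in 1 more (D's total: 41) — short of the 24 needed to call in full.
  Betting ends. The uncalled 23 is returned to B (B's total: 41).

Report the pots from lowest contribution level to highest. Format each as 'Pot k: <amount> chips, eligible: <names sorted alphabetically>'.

Contributions (after 23 returned to B): A=17, B=41, C=17, D=41
Folded: C
Pot levels (distinct totals of non-folded players): 17, 41
Layer 1-17: 17 each from A, B, C, D = 17*4 = 68 chips; eligible A, B, D
Layer 18-41: 24 each from B, D = 24*2 = 48 chips; eligible B, D

Pot 1: 68 chips, eligible: A, B, D
Pot 2: 48 chips, eligible: B, D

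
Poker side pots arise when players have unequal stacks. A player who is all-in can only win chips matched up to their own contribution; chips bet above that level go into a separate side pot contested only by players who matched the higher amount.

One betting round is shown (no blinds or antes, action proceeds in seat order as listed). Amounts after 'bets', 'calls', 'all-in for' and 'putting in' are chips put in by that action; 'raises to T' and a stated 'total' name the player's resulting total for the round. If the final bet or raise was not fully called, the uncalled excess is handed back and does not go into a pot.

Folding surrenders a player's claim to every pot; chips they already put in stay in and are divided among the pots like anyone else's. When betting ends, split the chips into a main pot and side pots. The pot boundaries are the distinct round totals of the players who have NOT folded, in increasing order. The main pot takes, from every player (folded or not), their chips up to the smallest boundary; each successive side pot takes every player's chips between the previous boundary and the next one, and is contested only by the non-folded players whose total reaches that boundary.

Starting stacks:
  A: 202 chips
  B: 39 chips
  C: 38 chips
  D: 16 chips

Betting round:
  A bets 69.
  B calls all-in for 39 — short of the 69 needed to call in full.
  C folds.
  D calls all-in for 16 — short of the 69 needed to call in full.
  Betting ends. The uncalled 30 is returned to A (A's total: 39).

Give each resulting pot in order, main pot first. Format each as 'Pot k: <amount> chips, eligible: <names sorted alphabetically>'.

Contributions (after 30 returned to A): A=39, B=39, D=16
Folded: C
Pot levels (distinct totals of non-folded players): 16, 39
Layer 1-16: 16 each from A, B, D = 16*3 = 48 chips; eligible A, B, D
Layer 17-39: 23 each from A, B = 23*2 = 46 chips; eligible A, B

Pot 1: 48 chips, eligible: A, B, D
Pot 2: 46 chips, eligible: A, B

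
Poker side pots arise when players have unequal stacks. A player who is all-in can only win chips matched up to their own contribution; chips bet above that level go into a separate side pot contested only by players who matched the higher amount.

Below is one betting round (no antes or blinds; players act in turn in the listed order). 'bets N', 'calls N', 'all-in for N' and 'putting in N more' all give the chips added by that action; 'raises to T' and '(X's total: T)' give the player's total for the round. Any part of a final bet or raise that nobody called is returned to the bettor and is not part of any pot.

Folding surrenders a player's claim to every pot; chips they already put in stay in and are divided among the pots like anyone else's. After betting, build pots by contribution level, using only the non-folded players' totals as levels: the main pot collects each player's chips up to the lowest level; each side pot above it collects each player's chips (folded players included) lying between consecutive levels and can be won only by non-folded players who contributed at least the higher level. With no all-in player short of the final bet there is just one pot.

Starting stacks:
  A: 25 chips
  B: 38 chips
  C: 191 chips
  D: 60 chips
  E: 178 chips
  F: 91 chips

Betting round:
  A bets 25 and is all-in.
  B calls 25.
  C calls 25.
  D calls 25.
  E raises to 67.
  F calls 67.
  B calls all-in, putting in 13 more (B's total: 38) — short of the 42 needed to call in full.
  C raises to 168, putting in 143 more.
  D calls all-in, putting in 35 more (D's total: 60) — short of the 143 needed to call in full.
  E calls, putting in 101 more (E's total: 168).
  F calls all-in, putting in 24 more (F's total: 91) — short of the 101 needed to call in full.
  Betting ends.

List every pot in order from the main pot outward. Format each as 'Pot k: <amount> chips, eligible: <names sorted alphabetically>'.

Pot 1: 150 chips, eligible: A, B, C, D, E, F
Pot 2: 65 chips, eligible: B, C, D, E, F
Pot 3: 88 chips, eligible: C, D, E, F
Pot 4: 93 chips, eligible: C, E, F
Pot 5: 154 chips, eligible: C, E

Derivation:
Contributions: A=25, B=38, C=168, D=60, E=168, F=91
Pot levels (distinct totals of non-folded players): 25, 38, 60, 91, 168
Layer 1-25: 25 each from A, B, C, D, E, F = 25*6 = 150 chips; eligible A, B, C, D, E, F
Layer 26-38: 13 each from B, C, D, E, F = 13*5 = 65 chips; eligible B, C, D, E, F
Layer 39-60: 22 each from C, D, E, F = 22*4 = 88 chips; eligible C, D, E, F
Layer 61-91: 31 each from C, E, F = 31*3 = 93 chips; eligible C, E, F
Layer 92-168: 77 each from C, E = 77*2 = 154 chips; eligible C, E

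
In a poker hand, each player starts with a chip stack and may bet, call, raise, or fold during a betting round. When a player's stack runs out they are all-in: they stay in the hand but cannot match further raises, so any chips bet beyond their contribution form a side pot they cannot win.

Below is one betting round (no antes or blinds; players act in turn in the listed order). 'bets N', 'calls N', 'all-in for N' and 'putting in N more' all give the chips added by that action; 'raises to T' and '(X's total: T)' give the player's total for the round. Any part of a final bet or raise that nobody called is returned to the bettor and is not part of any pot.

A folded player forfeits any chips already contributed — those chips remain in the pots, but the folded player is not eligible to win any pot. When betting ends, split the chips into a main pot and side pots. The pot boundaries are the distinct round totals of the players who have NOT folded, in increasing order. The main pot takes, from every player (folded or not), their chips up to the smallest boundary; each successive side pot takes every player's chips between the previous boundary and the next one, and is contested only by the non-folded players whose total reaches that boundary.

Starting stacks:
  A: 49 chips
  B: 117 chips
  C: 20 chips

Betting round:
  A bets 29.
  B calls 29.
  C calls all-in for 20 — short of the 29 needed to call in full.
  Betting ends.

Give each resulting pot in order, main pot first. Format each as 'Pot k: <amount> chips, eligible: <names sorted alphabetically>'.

Pot 1: 60 chips, eligible: A, B, C
Pot 2: 18 chips, eligible: A, B

Derivation:
Contributions: A=29, B=29, C=20
Pot levels (distinct totals of non-folded players): 20, 29
Layer 1-20: 20 each from A, B, C = 20*3 = 60 chips; eligible A, B, C
Layer 21-29: 9 each from A, B = 9*2 = 18 chips; eligible A, B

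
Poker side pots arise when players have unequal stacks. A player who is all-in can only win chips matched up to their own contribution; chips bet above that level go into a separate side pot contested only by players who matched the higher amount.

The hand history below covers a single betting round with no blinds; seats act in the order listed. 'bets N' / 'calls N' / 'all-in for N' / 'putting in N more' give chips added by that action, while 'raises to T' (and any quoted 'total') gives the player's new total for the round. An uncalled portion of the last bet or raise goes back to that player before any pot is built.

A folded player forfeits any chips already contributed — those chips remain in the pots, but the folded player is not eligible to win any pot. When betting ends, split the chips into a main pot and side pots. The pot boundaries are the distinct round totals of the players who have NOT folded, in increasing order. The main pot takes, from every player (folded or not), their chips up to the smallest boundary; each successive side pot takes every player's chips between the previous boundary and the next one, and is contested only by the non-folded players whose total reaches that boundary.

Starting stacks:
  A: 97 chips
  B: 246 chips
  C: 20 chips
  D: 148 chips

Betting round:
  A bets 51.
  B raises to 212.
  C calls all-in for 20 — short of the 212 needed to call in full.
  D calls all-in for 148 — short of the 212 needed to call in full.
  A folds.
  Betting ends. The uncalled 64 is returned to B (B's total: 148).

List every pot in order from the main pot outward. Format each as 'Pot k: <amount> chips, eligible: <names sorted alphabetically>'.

Pot 1: 80 chips, eligible: B, C, D
Pot 2: 287 chips, eligible: B, D

Derivation:
Contributions (after 64 returned to B): A=51, B=148, C=20, D=148
Folded: A
Pot levels (distinct totals of non-folded players): 20, 148
Layer 1-20: 20 each from A, B, C, D = 20*4 = 80 chips; eligible B, C, D
Layer 21-148: A 31 + B 128 + D 128 = 287 chips; eligible B, D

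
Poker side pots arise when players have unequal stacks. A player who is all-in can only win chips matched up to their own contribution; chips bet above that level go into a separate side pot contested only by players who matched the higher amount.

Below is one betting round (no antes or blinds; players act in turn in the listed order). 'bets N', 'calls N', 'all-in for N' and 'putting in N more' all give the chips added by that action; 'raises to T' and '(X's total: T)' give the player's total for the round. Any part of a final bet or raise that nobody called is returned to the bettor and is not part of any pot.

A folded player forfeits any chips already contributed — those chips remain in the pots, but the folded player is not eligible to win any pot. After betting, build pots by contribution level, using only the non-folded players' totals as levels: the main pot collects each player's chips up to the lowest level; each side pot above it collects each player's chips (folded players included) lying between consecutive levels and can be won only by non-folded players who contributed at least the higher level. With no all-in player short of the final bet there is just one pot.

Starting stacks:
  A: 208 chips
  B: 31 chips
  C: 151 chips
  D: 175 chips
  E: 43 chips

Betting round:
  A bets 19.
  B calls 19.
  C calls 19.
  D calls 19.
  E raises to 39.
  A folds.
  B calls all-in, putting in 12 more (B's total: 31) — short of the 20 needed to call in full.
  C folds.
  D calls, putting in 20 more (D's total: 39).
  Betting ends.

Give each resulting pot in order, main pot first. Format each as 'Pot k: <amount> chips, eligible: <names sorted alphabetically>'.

Contributions: A=19, B=31, C=19, D=39, E=39
Folded: A, C
Pot levels (distinct totals of non-folded players): 31, 39
Layer 1-31: A 19 + B 31 + C 19 + D 31 + E 31 = 131 chips; eligible B, D, E
Layer 32-39: 8 each from D, E = 8*2 = 16 chips; eligible D, E

Pot 1: 131 chips, eligible: B, D, E
Pot 2: 16 chips, eligible: D, E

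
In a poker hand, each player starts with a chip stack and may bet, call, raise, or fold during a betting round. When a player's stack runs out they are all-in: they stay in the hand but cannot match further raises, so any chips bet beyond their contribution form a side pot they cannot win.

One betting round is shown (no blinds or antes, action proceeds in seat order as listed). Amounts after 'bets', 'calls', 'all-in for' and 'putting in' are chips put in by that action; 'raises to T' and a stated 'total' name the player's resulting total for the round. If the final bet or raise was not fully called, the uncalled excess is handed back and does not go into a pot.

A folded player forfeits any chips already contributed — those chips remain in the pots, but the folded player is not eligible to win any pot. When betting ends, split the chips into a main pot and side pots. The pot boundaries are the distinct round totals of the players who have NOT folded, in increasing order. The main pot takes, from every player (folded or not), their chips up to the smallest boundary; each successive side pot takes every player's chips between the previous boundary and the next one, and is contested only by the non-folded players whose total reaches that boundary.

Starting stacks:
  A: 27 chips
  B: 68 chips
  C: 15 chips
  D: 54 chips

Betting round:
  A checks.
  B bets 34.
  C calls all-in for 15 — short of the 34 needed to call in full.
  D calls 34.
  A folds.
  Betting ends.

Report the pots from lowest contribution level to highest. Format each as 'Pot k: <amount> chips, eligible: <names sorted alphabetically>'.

Contributions: B=34, C=15, D=34
Folded: A
Pot levels (distinct totals of non-folded players): 15, 34
Layer 1-15: 15 each from B, C, D = 15*3 = 45 chips; eligible B, C, D
Layer 16-34: 19 each from B, D = 19*2 = 38 chips; eligible B, D

Pot 1: 45 chips, eligible: B, C, D
Pot 2: 38 chips, eligible: B, D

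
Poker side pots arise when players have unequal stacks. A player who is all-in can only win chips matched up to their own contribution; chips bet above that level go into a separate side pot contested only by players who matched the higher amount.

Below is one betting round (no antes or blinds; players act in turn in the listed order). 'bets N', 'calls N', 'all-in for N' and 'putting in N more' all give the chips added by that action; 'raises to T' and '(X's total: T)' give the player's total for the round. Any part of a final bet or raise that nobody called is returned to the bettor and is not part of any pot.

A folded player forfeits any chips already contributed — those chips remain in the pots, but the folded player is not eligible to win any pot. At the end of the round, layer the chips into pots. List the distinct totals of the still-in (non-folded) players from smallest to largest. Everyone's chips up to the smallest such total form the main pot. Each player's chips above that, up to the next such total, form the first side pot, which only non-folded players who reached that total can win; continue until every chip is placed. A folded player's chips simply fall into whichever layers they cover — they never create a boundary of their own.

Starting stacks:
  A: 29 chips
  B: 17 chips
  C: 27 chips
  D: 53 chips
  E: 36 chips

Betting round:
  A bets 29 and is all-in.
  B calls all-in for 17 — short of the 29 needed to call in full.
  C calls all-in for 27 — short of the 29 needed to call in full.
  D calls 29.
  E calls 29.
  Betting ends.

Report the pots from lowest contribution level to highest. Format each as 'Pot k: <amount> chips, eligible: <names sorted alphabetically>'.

Contributions: A=29, B=17, C=27, D=29, E=29
Pot levels (distinct totals of non-folded players): 17, 27, 29
Layer 1-17: 17 each from A, B, C, D, E = 17*5 = 85 chips; eligible A, B, C, D, E
Layer 18-27: 10 each from A, C, D, E = 10*4 = 40 chips; eligible A, C, D, E
Layer 28-29: 2 each from A, D, E = 2*3 = 6 chips; eligible A, D, E

Pot 1: 85 chips, eligible: A, B, C, D, E
Pot 2: 40 chips, eligible: A, C, D, E
Pot 3: 6 chips, eligible: A, D, E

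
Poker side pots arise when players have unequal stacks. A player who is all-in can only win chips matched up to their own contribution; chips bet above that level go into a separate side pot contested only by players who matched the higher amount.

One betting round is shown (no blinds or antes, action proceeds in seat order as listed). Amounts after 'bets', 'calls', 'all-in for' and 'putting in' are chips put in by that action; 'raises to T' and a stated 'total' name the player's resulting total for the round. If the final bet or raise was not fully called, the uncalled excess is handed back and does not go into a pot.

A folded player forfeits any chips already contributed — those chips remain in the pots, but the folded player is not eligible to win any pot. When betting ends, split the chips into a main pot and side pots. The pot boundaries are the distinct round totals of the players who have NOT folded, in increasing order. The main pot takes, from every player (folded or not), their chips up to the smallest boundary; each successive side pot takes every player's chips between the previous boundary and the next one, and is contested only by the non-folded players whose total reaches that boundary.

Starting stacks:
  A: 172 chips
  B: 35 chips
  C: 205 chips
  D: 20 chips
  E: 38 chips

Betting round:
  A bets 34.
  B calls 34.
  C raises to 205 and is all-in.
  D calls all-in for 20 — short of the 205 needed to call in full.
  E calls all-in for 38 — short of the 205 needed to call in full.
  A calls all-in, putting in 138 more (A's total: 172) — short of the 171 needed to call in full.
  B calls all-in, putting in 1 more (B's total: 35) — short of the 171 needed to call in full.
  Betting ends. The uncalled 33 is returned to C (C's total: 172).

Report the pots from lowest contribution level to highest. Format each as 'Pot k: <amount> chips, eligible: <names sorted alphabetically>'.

Pot 1: 100 chips, eligible: A, B, C, D, E
Pot 2: 60 chips, eligible: A, B, C, E
Pot 3: 9 chips, eligible: A, C, E
Pot 4: 268 chips, eligible: A, C

Derivation:
Contributions (after 33 returned to C): A=172, B=35, C=172, D=20, E=38
Pot levels (distinct totals of non-folded players): 20, 35, 38, 172
Layer 1-20: 20 each from A, B, C, D, E = 20*5 = 100 chips; eligible A, B, C, D, E
Layer 21-35: 15 each from A, B, C, E = 15*4 = 60 chips; eligible A, B, C, E
Layer 36-38: 3 each from A, C, E = 3*3 = 9 chips; eligible A, C, E
Layer 39-172: 134 each from A, C = 134*2 = 268 chips; eligible A, C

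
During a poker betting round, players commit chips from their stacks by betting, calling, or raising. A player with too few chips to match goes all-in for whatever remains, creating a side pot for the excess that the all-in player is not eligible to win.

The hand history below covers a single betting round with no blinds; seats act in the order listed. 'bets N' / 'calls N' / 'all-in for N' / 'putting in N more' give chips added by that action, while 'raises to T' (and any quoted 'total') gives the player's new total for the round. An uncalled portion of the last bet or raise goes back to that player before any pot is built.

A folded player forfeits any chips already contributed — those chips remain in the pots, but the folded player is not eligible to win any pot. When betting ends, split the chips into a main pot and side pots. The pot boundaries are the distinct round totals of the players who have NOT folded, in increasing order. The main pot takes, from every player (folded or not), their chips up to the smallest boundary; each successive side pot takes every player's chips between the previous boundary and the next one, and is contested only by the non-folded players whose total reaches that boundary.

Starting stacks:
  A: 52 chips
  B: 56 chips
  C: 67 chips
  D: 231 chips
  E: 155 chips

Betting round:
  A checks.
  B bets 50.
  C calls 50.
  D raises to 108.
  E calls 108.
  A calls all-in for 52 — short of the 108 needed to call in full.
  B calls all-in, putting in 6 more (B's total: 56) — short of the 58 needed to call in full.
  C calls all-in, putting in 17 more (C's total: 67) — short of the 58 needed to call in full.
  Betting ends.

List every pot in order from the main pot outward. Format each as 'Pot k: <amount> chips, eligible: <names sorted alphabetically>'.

Pot 1: 260 chips, eligible: A, B, C, D, E
Pot 2: 16 chips, eligible: B, C, D, E
Pot 3: 33 chips, eligible: C, D, E
Pot 4: 82 chips, eligible: D, E

Derivation:
Contributions: A=52, B=56, C=67, D=108, E=108
Pot levels (distinct totals of non-folded players): 52, 56, 67, 108
Layer 1-52: 52 each from A, B, C, D, E = 52*5 = 260 chips; eligible A, B, C, D, E
Layer 53-56: 4 each from B, C, D, E = 4*4 = 16 chips; eligible B, C, D, E
Layer 57-67: 11 each from C, D, E = 11*3 = 33 chips; eligible C, D, E
Layer 68-108: 41 each from D, E = 41*2 = 82 chips; eligible D, E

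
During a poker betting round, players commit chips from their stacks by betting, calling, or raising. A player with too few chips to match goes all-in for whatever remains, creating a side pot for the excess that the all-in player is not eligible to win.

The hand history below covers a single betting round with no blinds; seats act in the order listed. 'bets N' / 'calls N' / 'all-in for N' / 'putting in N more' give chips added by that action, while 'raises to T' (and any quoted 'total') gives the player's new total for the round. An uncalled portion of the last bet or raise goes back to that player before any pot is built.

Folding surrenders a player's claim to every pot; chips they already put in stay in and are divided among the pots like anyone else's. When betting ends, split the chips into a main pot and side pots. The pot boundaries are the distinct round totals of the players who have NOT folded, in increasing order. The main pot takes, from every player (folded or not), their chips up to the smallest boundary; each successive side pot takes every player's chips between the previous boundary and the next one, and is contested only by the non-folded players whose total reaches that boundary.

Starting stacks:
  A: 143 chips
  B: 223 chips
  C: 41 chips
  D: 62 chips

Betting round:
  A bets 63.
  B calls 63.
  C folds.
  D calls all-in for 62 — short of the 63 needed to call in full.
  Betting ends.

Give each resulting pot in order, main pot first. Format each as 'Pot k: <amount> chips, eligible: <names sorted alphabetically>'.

Contributions: A=63, B=63, D=62
Folded: C
Pot levels (distinct totals of non-folded players): 62, 63
Layer 1-62: 62 each from A, B, D = 62*3 = 186 chips; eligible A, B, D
Layer 63-63: 1 each from A, B = 1*2 = 2 chips; eligible A, B

Pot 1: 186 chips, eligible: A, B, D
Pot 2: 2 chips, eligible: A, B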